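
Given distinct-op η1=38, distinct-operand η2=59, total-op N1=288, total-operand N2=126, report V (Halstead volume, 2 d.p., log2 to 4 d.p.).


Formula: V = N * log2(η), where N = N1 + N2 and η = η1 + η2
η = 38 + 59 = 97
N = 288 + 126 = 414
log2(97) ≈ 6.5999
V = 414 * 6.5999 = 2732.36

2732.36


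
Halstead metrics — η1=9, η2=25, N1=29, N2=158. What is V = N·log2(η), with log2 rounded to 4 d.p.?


Formula: V = N * log2(η), where N = N1 + N2 and η = η1 + η2
η = 9 + 25 = 34
N = 29 + 158 = 187
log2(34) ≈ 5.0875
V = 187 * 5.0875 = 951.36

951.36


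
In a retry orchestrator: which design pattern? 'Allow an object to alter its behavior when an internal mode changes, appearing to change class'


This matches the State pattern

State


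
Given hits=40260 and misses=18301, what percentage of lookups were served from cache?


Formula: hit rate = hits / (hits + misses) * 100
hit rate = 40260 / (40260 + 18301) * 100
hit rate = 40260 / 58561 * 100
hit rate = 68.75%

68.75%


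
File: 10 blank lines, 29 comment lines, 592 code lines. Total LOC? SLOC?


Total LOC = blank + comment + code
Total LOC = 10 + 29 + 592 = 631
SLOC (source only) = code = 592

Total LOC: 631, SLOC: 592


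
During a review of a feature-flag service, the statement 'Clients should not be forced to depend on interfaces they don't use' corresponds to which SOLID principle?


This describes the Interface Segregation Principle (ISP)

Interface Segregation Principle (ISP)


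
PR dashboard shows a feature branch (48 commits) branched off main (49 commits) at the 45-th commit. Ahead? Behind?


Common ancestor: commit #45
feature commits after divergence: 48 - 45 = 3
main commits after divergence: 49 - 45 = 4
feature is 3 commits ahead of main
main is 4 commits ahead of feature

feature ahead: 3, main ahead: 4


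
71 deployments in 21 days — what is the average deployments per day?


Formula: deployments per day = releases / days
= 71 / 21
= 3.381 deploys/day
(equivalently, 23.67 deploys/week)

3.381 deploys/day


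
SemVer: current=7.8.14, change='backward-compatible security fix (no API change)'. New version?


Current: 7.8.14
Change category: 'backward-compatible security fix (no API change)' → patch bump
SemVer rule: patch bump → increment PATCH (MAJOR and MINOR unchanged)
New: 7.8.15

7.8.15


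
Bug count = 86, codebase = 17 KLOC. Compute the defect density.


Defect density = defects / KLOC
Defect density = 86 / 17
Defect density = 5.059 defects/KLOC

5.059 defects/KLOC


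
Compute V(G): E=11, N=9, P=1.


Formula: V(G) = E - N + 2P
V(G) = 11 - 9 + 2*1
V(G) = 2 + 2
V(G) = 4

4


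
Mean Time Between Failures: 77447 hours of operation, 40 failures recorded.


Formula: MTBF = Total operating time / Number of failures
MTBF = 77447 / 40
MTBF = 1936.18 hours

1936.18 hours


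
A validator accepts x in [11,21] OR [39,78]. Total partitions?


Valid ranges: [11,21] and [39,78]
Class 1: x < 11 — invalid
Class 2: 11 ≤ x ≤ 21 — valid
Class 3: 21 < x < 39 — invalid (gap between ranges)
Class 4: 39 ≤ x ≤ 78 — valid
Class 5: x > 78 — invalid
Total equivalence classes: 5

5 equivalence classes


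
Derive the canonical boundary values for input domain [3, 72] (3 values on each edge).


Range: [3, 72]
Boundaries: just below min, min, min+1, max-1, max, just above max
Values: [2, 3, 4, 71, 72, 73]

[2, 3, 4, 71, 72, 73]


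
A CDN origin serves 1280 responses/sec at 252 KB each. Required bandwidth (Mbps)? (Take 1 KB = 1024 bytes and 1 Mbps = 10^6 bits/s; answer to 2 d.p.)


Formula: Mbps = payload_bytes * RPS * 8 / 1e6
Payload per request = 252 KB = 252 * 1024 = 258048 bytes
Total bytes/sec = 258048 * 1280 = 330301440
Total bits/sec = 330301440 * 8 = 2642411520
Mbps = 2642411520 / 1e6 = 2642.41

2642.41 Mbps


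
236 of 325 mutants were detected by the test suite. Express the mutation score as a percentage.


Mutation score = killed / total * 100
Mutation score = 236 / 325 * 100
Mutation score = 72.62%

72.62%


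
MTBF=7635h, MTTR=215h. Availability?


Availability = MTBF / (MTBF + MTTR)
Availability = 7635 / (7635 + 215)
Availability = 7635 / 7850
Availability = 97.2611%

97.2611%


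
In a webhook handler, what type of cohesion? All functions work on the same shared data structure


Reasoning: Functions share data
Type: Communicational cohesion

Communicational cohesion


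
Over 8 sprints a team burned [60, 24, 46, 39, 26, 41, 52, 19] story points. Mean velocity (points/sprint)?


Formula: Avg velocity = Total points / Number of sprints
Points: [60, 24, 46, 39, 26, 41, 52, 19]
Sum = 60 + 24 + 46 + 39 + 26 + 41 + 52 + 19 = 307
Avg velocity = 307 / 8 = 38.38 points/sprint

38.38 points/sprint


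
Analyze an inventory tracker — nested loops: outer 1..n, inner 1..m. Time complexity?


Reasoning: product of independent bounds
Complexity: O(n*m)

O(n*m)


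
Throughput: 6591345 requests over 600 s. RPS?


Formula: throughput = requests / seconds
throughput = 6591345 / 600
throughput = 10985.58 requests/second

10985.58 requests/second


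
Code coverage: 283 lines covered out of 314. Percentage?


Coverage = covered / total * 100
Coverage = 283 / 314 * 100
Coverage = 90.13%

90.13%


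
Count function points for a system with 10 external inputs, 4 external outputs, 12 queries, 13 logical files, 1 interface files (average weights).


UFP = EI*4 + EO*5 + EQ*4 + ILF*10 + EIF*7
UFP = 10*4 + 4*5 + 12*4 + 13*10 + 1*7
UFP = 40 + 20 + 48 + 130 + 7
UFP = 245

245


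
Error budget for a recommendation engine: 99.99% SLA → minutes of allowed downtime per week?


Formula: allowed downtime = period * (100 - SLA) / 100
Period (week) = 10080 minutes
Unavailability fraction = (100 - 99.99) / 100
Allowed downtime = 10080 * (100 - 99.99) / 100
Allowed downtime = 1.008 minutes

1.008 minutes


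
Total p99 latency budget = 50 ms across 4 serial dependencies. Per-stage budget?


Formula: per_stage = total_budget / stages
per_stage = 50 / 4
per_stage = 12.5 ms

12.5 ms


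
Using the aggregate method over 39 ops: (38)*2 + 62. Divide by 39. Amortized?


Formula: Amortized cost = Total cost / Operations
Total cost = (38 * 2) + (1 * 62)
Total cost = 76 + 62 = 138
Amortized = 138 / 39 = 3.5385

3.5385


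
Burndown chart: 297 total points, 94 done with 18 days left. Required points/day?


Formula: Required rate = Remaining points / Days left
Remaining = 297 - 94 = 203 points
Required rate = 203 / 18 = 11.28 points/day

11.28 points/day


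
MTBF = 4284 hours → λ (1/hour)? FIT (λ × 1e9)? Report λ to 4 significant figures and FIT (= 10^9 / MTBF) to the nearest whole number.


Formula: λ = 1 / MTBF; FIT = λ × 1e9 = 1e9 / MTBF
λ = 1 / 4284 ≈ 2.334e-04 failures/hour
FIT = 1e9 / 4284 ≈ 233427 failures per 1e9 hours (nearest whole number)

λ = 2.334e-04 /h, FIT = 233427


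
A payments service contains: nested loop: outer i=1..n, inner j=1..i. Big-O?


Reasoning: triangle: n(n+1)/2 ~ n^2/2
Complexity: O(n^2)

O(n^2)


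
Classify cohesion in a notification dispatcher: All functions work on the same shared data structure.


Reasoning: Functions share data
Type: Communicational cohesion

Communicational cohesion


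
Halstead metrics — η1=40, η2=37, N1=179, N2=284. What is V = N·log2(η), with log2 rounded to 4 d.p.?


Formula: V = N * log2(η), where N = N1 + N2 and η = η1 + η2
η = 40 + 37 = 77
N = 179 + 284 = 463
log2(77) ≈ 6.2668
V = 463 * 6.2668 = 2901.53

2901.53


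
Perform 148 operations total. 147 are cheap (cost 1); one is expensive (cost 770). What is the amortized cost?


Formula: Amortized cost = Total cost / Operations
Total cost = (147 * 1) + (1 * 770)
Total cost = 147 + 770 = 917
Amortized = 917 / 148 = 6.1959

6.1959


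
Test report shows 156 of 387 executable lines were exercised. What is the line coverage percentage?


Coverage = covered / total * 100
Coverage = 156 / 387 * 100
Coverage = 40.31%

40.31%


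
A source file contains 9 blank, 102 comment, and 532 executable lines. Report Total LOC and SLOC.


Total LOC = blank + comment + code
Total LOC = 9 + 102 + 532 = 643
SLOC (source only) = code = 532

Total LOC: 643, SLOC: 532


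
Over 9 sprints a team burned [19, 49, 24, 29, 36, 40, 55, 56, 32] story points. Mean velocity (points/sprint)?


Formula: Avg velocity = Total points / Number of sprints
Points: [19, 49, 24, 29, 36, 40, 55, 56, 32]
Sum = 19 + 49 + 24 + 29 + 36 + 40 + 55 + 56 + 32 = 340
Avg velocity = 340 / 9 = 37.78 points/sprint

37.78 points/sprint


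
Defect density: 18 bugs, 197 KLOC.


Defect density = defects / KLOC
Defect density = 18 / 197
Defect density = 0.091 defects/KLOC

0.091 defects/KLOC


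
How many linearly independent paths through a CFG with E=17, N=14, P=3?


Formula: V(G) = E - N + 2P
V(G) = 17 - 14 + 2*3
V(G) = 3 + 6
V(G) = 9

9


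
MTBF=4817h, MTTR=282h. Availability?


Availability = MTBF / (MTBF + MTTR)
Availability = 4817 / (4817 + 282)
Availability = 4817 / 5099
Availability = 94.4695%

94.4695%


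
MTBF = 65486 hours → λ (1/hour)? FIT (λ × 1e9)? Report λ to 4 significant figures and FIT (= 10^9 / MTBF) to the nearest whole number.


Formula: λ = 1 / MTBF; FIT = λ × 1e9 = 1e9 / MTBF
λ = 1 / 65486 ≈ 1.527e-05 failures/hour
FIT = 1e9 / 65486 ≈ 15270 failures per 1e9 hours (nearest whole number)

λ = 1.527e-05 /h, FIT = 15270


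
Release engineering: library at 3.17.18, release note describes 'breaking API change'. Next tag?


Current: 3.17.18
Change category: 'breaking API change' → major bump
SemVer rule: major bump → increment MAJOR, reset MINOR and PATCH to 0
New: 4.0.0

4.0.0


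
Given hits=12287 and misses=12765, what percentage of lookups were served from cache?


Formula: hit rate = hits / (hits + misses) * 100
hit rate = 12287 / (12287 + 12765) * 100
hit rate = 12287 / 25052 * 100
hit rate = 49.05%

49.05%


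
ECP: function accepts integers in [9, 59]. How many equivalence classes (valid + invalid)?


Valid range: [9, 59]
Class 1: x < 9 — invalid
Class 2: 9 ≤ x ≤ 59 — valid
Class 3: x > 59 — invalid
Total equivalence classes: 3

3 equivalence classes


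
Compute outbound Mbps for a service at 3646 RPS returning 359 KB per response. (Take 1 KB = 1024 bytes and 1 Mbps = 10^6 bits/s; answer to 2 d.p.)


Formula: Mbps = payload_bytes * RPS * 8 / 1e6
Payload per request = 359 KB = 359 * 1024 = 367616 bytes
Total bytes/sec = 367616 * 3646 = 1340327936
Total bits/sec = 1340327936 * 8 = 10722623488
Mbps = 10722623488 / 1e6 = 10722.62

10722.62 Mbps


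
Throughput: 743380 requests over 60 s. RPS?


Formula: throughput = requests / seconds
throughput = 743380 / 60
throughput = 12389.67 requests/second

12389.67 requests/second


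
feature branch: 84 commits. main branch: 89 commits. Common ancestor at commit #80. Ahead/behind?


Common ancestor: commit #80
feature commits after divergence: 84 - 80 = 4
main commits after divergence: 89 - 80 = 9
feature is 4 commits ahead of main
main is 9 commits ahead of feature

feature ahead: 4, main ahead: 9


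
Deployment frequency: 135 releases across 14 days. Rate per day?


Formula: deployments per day = releases / days
= 135 / 14
= 9.643 deploys/day
(equivalently, 67.5 deploys/week)

9.643 deploys/day


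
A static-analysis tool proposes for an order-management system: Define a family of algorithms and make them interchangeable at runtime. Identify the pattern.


This matches the Strategy pattern

Strategy


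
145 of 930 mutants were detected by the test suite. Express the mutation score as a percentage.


Mutation score = killed / total * 100
Mutation score = 145 / 930 * 100
Mutation score = 15.59%

15.59%


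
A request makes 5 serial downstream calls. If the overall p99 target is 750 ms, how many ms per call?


Formula: per_stage = total_budget / stages
per_stage = 750 / 5
per_stage = 150.0 ms

150.0 ms


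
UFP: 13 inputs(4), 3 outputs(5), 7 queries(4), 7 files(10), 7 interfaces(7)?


UFP = EI*4 + EO*5 + EQ*4 + ILF*10 + EIF*7
UFP = 13*4 + 3*5 + 7*4 + 7*10 + 7*7
UFP = 52 + 15 + 28 + 70 + 49
UFP = 214

214


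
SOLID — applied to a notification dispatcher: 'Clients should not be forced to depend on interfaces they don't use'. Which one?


This describes the Interface Segregation Principle (ISP)

Interface Segregation Principle (ISP)


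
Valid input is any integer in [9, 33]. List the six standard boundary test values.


Range: [9, 33]
Boundaries: just below min, min, min+1, max-1, max, just above max
Values: [8, 9, 10, 32, 33, 34]

[8, 9, 10, 32, 33, 34]


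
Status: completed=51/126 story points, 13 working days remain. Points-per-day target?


Formula: Required rate = Remaining points / Days left
Remaining = 126 - 51 = 75 points
Required rate = 75 / 13 = 5.77 points/day

5.77 points/day


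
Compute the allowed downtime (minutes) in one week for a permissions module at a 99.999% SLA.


Formula: allowed downtime = period * (100 - SLA) / 100
Period (week) = 10080 minutes
Unavailability fraction = (100 - 99.999) / 100
Allowed downtime = 10080 * (100 - 99.999) / 100
Allowed downtime = 0.1008 minutes

0.1008 minutes


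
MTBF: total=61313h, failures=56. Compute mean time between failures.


Formula: MTBF = Total operating time / Number of failures
MTBF = 61313 / 56
MTBF = 1094.88 hours

1094.88 hours


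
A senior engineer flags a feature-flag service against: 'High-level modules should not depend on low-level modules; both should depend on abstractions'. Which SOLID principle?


This describes the Dependency Inversion Principle (DIP)

Dependency Inversion Principle (DIP)


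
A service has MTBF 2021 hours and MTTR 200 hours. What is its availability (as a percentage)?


Availability = MTBF / (MTBF + MTTR)
Availability = 2021 / (2021 + 200)
Availability = 2021 / 2221
Availability = 90.995%

90.995%


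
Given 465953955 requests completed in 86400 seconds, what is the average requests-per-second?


Formula: throughput = requests / seconds
throughput = 465953955 / 86400
throughput = 5392.99 requests/second

5392.99 requests/second


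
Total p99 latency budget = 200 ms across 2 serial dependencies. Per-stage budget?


Formula: per_stage = total_budget / stages
per_stage = 200 / 2
per_stage = 100.0 ms

100.0 ms


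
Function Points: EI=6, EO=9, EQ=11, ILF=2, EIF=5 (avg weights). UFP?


UFP = EI*4 + EO*5 + EQ*4 + ILF*10 + EIF*7
UFP = 6*4 + 9*5 + 11*4 + 2*10 + 5*7
UFP = 24 + 45 + 44 + 20 + 35
UFP = 168

168


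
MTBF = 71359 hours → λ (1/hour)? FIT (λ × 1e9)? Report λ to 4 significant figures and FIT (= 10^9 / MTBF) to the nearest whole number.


Formula: λ = 1 / MTBF; FIT = λ × 1e9 = 1e9 / MTBF
λ = 1 / 71359 ≈ 1.401e-05 failures/hour
FIT = 1e9 / 71359 ≈ 14014 failures per 1e9 hours (nearest whole number)

λ = 1.401e-05 /h, FIT = 14014


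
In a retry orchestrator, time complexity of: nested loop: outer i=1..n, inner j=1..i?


Reasoning: triangle: n(n+1)/2 ~ n^2/2
Complexity: O(n^2)

O(n^2)


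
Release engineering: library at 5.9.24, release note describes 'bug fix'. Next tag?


Current: 5.9.24
Change category: 'bug fix' → patch bump
SemVer rule: patch bump → increment PATCH (MAJOR and MINOR unchanged)
New: 5.9.25

5.9.25


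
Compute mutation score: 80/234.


Mutation score = killed / total * 100
Mutation score = 80 / 234 * 100
Mutation score = 34.19%

34.19%


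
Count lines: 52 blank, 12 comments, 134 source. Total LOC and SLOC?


Total LOC = blank + comment + code
Total LOC = 52 + 12 + 134 = 198
SLOC (source only) = code = 134

Total LOC: 198, SLOC: 134


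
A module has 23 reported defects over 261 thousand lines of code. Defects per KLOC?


Defect density = defects / KLOC
Defect density = 23 / 261
Defect density = 0.088 defects/KLOC

0.088 defects/KLOC


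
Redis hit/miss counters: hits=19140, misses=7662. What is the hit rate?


Formula: hit rate = hits / (hits + misses) * 100
hit rate = 19140 / (19140 + 7662) * 100
hit rate = 19140 / 26802 * 100
hit rate = 71.41%

71.41%


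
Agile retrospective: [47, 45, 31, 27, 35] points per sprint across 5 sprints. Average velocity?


Formula: Avg velocity = Total points / Number of sprints
Points: [47, 45, 31, 27, 35]
Sum = 47 + 45 + 31 + 27 + 35 = 185
Avg velocity = 185 / 5 = 37.0 points/sprint

37.0 points/sprint


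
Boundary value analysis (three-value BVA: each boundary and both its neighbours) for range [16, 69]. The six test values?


Range: [16, 69]
Boundaries: just below min, min, min+1, max-1, max, just above max
Values: [15, 16, 17, 68, 69, 70]

[15, 16, 17, 68, 69, 70]


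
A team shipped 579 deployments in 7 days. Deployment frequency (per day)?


Formula: deployments per day = releases / days
= 579 / 7
= 82.714 deploys/day
(equivalently, 579.0 deploys/week)

82.714 deploys/day


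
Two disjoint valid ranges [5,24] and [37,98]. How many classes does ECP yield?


Valid ranges: [5,24] and [37,98]
Class 1: x < 5 — invalid
Class 2: 5 ≤ x ≤ 24 — valid
Class 3: 24 < x < 37 — invalid (gap between ranges)
Class 4: 37 ≤ x ≤ 98 — valid
Class 5: x > 98 — invalid
Total equivalence classes: 5

5 equivalence classes


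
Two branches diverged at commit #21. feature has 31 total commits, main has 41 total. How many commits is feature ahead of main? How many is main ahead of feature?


Common ancestor: commit #21
feature commits after divergence: 31 - 21 = 10
main commits after divergence: 41 - 21 = 20
feature is 10 commits ahead of main
main is 20 commits ahead of feature

feature ahead: 10, main ahead: 20


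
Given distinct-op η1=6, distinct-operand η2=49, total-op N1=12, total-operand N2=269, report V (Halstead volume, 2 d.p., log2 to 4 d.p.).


Formula: V = N * log2(η), where N = N1 + N2 and η = η1 + η2
η = 6 + 49 = 55
N = 12 + 269 = 281
log2(55) ≈ 5.7814
V = 281 * 5.7814 = 1624.57

1624.57


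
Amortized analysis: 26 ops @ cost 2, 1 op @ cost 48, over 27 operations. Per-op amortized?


Formula: Amortized cost = Total cost / Operations
Total cost = (26 * 2) + (1 * 48)
Total cost = 52 + 48 = 100
Amortized = 100 / 27 = 3.7037

3.7037


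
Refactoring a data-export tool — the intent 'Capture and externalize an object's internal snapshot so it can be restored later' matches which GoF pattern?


This matches the Memento pattern

Memento


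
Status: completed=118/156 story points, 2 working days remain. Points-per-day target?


Formula: Required rate = Remaining points / Days left
Remaining = 156 - 118 = 38 points
Required rate = 38 / 2 = 19.0 points/day

19.0 points/day


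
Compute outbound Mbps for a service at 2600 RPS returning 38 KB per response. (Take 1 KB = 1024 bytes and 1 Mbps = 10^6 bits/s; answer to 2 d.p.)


Formula: Mbps = payload_bytes * RPS * 8 / 1e6
Payload per request = 38 KB = 38 * 1024 = 38912 bytes
Total bytes/sec = 38912 * 2600 = 101171200
Total bits/sec = 101171200 * 8 = 809369600
Mbps = 809369600 / 1e6 = 809.37

809.37 Mbps


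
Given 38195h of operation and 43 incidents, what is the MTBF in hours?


Formula: MTBF = Total operating time / Number of failures
MTBF = 38195 / 43
MTBF = 888.26 hours

888.26 hours


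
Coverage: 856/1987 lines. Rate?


Coverage = covered / total * 100
Coverage = 856 / 1987 * 100
Coverage = 43.08%

43.08%


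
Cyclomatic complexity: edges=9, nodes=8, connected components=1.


Formula: V(G) = E - N + 2P
V(G) = 9 - 8 + 2*1
V(G) = 1 + 2
V(G) = 3

3


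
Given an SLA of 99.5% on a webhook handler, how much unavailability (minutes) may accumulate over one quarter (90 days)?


Formula: allowed downtime = period * (100 - SLA) / 100
Period (quarter (90 days)) = 129600 minutes
Unavailability fraction = (100 - 99.5) / 100
Allowed downtime = 129600 * (100 - 99.5) / 100
Allowed downtime = 648.0 minutes

648.0 minutes


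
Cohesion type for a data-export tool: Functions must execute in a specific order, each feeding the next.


Reasoning: Output of one is input to next
Type: Sequential cohesion

Sequential cohesion


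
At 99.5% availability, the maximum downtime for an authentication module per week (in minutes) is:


Formula: allowed downtime = period * (100 - SLA) / 100
Period (week) = 10080 minutes
Unavailability fraction = (100 - 99.5) / 100
Allowed downtime = 10080 * (100 - 99.5) / 100
Allowed downtime = 50.4 minutes

50.4 minutes


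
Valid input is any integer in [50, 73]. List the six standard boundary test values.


Range: [50, 73]
Boundaries: just below min, min, min+1, max-1, max, just above max
Values: [49, 50, 51, 72, 73, 74]

[49, 50, 51, 72, 73, 74]


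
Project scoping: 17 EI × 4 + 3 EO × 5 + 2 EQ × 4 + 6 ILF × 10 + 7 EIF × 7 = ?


UFP = EI*4 + EO*5 + EQ*4 + ILF*10 + EIF*7
UFP = 17*4 + 3*5 + 2*4 + 6*10 + 7*7
UFP = 68 + 15 + 8 + 60 + 49
UFP = 200

200


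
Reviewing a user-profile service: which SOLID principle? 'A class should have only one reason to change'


This describes the Single Responsibility Principle (SRP)

Single Responsibility Principle (SRP)


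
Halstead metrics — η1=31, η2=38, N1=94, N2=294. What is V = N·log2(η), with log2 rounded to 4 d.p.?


Formula: V = N * log2(η), where N = N1 + N2 and η = η1 + η2
η = 31 + 38 = 69
N = 94 + 294 = 388
log2(69) ≈ 6.1085
V = 388 * 6.1085 = 2370.10

2370.10


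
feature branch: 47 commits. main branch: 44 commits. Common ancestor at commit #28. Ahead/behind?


Common ancestor: commit #28
feature commits after divergence: 47 - 28 = 19
main commits after divergence: 44 - 28 = 16
feature is 19 commits ahead of main
main is 16 commits ahead of feature

feature ahead: 19, main ahead: 16


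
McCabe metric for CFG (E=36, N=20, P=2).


Formula: V(G) = E - N + 2P
V(G) = 36 - 20 + 2*2
V(G) = 16 + 4
V(G) = 20

20


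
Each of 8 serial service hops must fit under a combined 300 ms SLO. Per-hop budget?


Formula: per_stage = total_budget / stages
per_stage = 300 / 8
per_stage = 37.5 ms

37.5 ms


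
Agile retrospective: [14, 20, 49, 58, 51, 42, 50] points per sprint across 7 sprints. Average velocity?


Formula: Avg velocity = Total points / Number of sprints
Points: [14, 20, 49, 58, 51, 42, 50]
Sum = 14 + 20 + 49 + 58 + 51 + 42 + 50 = 284
Avg velocity = 284 / 7 = 40.57 points/sprint

40.57 points/sprint


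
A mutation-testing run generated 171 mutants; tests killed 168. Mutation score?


Mutation score = killed / total * 100
Mutation score = 168 / 171 * 100
Mutation score = 98.25%

98.25%


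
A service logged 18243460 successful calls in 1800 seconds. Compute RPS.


Formula: throughput = requests / seconds
throughput = 18243460 / 1800
throughput = 10135.26 requests/second

10135.26 requests/second


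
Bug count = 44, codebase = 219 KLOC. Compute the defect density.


Defect density = defects / KLOC
Defect density = 44 / 219
Defect density = 0.201 defects/KLOC

0.201 defects/KLOC


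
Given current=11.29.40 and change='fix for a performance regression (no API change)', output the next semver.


Current: 11.29.40
Change category: 'fix for a performance regression (no API change)' → patch bump
SemVer rule: patch bump → increment PATCH (MAJOR and MINOR unchanged)
New: 11.29.41

11.29.41


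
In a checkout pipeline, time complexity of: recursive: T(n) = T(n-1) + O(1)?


Reasoning: linear recursion with constant work per frame
Complexity: O(n)

O(n)


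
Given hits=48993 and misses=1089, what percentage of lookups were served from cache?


Formula: hit rate = hits / (hits + misses) * 100
hit rate = 48993 / (48993 + 1089) * 100
hit rate = 48993 / 50082 * 100
hit rate = 97.83%

97.83%


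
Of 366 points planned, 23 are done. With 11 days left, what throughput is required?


Formula: Required rate = Remaining points / Days left
Remaining = 366 - 23 = 343 points
Required rate = 343 / 11 = 31.18 points/day

31.18 points/day


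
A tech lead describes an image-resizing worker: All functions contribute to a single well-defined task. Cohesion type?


Reasoning: Best: single purpose
Type: Functional cohesion

Functional cohesion


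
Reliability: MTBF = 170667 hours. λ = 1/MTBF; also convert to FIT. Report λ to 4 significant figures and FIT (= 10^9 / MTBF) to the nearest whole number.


Formula: λ = 1 / MTBF; FIT = λ × 1e9 = 1e9 / MTBF
λ = 1 / 170667 ≈ 5.859e-06 failures/hour
FIT = 1e9 / 170667 ≈ 5859 failures per 1e9 hours (nearest whole number)

λ = 5.859e-06 /h, FIT = 5859


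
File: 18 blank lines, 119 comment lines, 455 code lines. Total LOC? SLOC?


Total LOC = blank + comment + code
Total LOC = 18 + 119 + 455 = 592
SLOC (source only) = code = 455

Total LOC: 592, SLOC: 455


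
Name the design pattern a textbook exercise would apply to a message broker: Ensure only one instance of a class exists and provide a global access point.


This matches the Singleton pattern

Singleton


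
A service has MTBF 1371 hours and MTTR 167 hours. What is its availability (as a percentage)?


Availability = MTBF / (MTBF + MTTR)
Availability = 1371 / (1371 + 167)
Availability = 1371 / 1538
Availability = 89.1417%

89.1417%


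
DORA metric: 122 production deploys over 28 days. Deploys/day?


Formula: deployments per day = releases / days
= 122 / 28
= 4.357 deploys/day
(equivalently, 30.5 deploys/week)

4.357 deploys/day


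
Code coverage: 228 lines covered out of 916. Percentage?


Coverage = covered / total * 100
Coverage = 228 / 916 * 100
Coverage = 24.89%

24.89%


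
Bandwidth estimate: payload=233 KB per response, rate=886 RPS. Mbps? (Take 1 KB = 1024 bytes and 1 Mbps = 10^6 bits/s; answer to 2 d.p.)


Formula: Mbps = payload_bytes * RPS * 8 / 1e6
Payload per request = 233 KB = 233 * 1024 = 238592 bytes
Total bytes/sec = 238592 * 886 = 211392512
Total bits/sec = 211392512 * 8 = 1691140096
Mbps = 1691140096 / 1e6 = 1691.14

1691.14 Mbps


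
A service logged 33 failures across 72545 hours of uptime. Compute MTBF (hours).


Formula: MTBF = Total operating time / Number of failures
MTBF = 72545 / 33
MTBF = 2198.33 hours

2198.33 hours


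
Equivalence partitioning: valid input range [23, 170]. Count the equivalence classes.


Valid range: [23, 170]
Class 1: x < 23 — invalid
Class 2: 23 ≤ x ≤ 170 — valid
Class 3: x > 170 — invalid
Total equivalence classes: 3

3 equivalence classes


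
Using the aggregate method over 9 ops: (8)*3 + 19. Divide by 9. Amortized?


Formula: Amortized cost = Total cost / Operations
Total cost = (8 * 3) + (1 * 19)
Total cost = 24 + 19 = 43
Amortized = 43 / 9 = 4.7778

4.7778


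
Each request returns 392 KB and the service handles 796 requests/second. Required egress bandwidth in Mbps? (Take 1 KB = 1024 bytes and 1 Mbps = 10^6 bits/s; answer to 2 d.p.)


Formula: Mbps = payload_bytes * RPS * 8 / 1e6
Payload per request = 392 KB = 392 * 1024 = 401408 bytes
Total bytes/sec = 401408 * 796 = 319520768
Total bits/sec = 319520768 * 8 = 2556166144
Mbps = 2556166144 / 1e6 = 2556.17

2556.17 Mbps


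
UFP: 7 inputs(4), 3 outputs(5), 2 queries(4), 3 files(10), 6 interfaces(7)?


UFP = EI*4 + EO*5 + EQ*4 + ILF*10 + EIF*7
UFP = 7*4 + 3*5 + 2*4 + 3*10 + 6*7
UFP = 28 + 15 + 8 + 30 + 42
UFP = 123

123


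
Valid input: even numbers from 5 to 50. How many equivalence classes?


Constraint: even integers in [5, 50]
Class 1: x < 5 — out-of-range invalid
Class 2: x in [5,50] but odd — wrong type invalid
Class 3: x in [5,50] and even — valid
Class 4: x > 50 — out-of-range invalid
Total equivalence classes: 4

4 equivalence classes


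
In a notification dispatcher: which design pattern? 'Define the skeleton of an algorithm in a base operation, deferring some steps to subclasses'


This matches the Template Method pattern

Template Method


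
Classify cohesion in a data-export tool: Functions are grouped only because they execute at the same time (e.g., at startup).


Reasoning: Related by timing only
Type: Temporal cohesion

Temporal cohesion


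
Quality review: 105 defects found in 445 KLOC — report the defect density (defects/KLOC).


Defect density = defects / KLOC
Defect density = 105 / 445
Defect density = 0.236 defects/KLOC

0.236 defects/KLOC


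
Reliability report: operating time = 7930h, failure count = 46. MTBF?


Formula: MTBF = Total operating time / Number of failures
MTBF = 7930 / 46
MTBF = 172.39 hours

172.39 hours


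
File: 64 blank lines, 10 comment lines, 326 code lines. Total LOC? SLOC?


Total LOC = blank + comment + code
Total LOC = 64 + 10 + 326 = 400
SLOC (source only) = code = 326

Total LOC: 400, SLOC: 326


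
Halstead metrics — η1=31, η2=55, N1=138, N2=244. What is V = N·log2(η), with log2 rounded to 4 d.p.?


Formula: V = N * log2(η), where N = N1 + N2 and η = η1 + η2
η = 31 + 55 = 86
N = 138 + 244 = 382
log2(86) ≈ 6.4263
V = 382 * 6.4263 = 2454.85

2454.85


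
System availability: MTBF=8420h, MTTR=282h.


Availability = MTBF / (MTBF + MTTR)
Availability = 8420 / (8420 + 282)
Availability = 8420 / 8702
Availability = 96.7594%

96.7594%


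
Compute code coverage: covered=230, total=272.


Coverage = covered / total * 100
Coverage = 230 / 272 * 100
Coverage = 84.56%

84.56%


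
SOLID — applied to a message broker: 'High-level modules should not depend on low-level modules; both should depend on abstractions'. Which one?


This describes the Dependency Inversion Principle (DIP)

Dependency Inversion Principle (DIP)


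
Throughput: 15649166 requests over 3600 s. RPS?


Formula: throughput = requests / seconds
throughput = 15649166 / 3600
throughput = 4346.99 requests/second

4346.99 requests/second


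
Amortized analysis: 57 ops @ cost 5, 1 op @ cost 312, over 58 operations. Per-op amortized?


Formula: Amortized cost = Total cost / Operations
Total cost = (57 * 5) + (1 * 312)
Total cost = 285 + 312 = 597
Amortized = 597 / 58 = 10.2931

10.2931


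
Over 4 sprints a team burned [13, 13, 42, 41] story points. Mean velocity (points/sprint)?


Formula: Avg velocity = Total points / Number of sprints
Points: [13, 13, 42, 41]
Sum = 13 + 13 + 42 + 41 = 109
Avg velocity = 109 / 4 = 27.25 points/sprint

27.25 points/sprint


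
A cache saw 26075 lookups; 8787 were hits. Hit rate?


Formula: hit rate = hits / (hits + misses) * 100
hit rate = 8787 / (8787 + 17288) * 100
hit rate = 8787 / 26075 * 100
hit rate = 33.7%

33.7%


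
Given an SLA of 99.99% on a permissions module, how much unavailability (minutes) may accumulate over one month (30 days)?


Formula: allowed downtime = period * (100 - SLA) / 100
Period (month (30 days)) = 43200 minutes
Unavailability fraction = (100 - 99.99) / 100
Allowed downtime = 43200 * (100 - 99.99) / 100
Allowed downtime = 4.32 minutes

4.32 minutes


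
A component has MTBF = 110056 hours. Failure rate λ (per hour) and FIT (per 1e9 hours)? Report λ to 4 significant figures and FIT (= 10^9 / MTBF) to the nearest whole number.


Formula: λ = 1 / MTBF; FIT = λ × 1e9 = 1e9 / MTBF
λ = 1 / 110056 ≈ 9.086e-06 failures/hour
FIT = 1e9 / 110056 ≈ 9086 failures per 1e9 hours (nearest whole number)

λ = 9.086e-06 /h, FIT = 9086


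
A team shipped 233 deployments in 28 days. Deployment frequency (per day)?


Formula: deployments per day = releases / days
= 233 / 28
= 8.321 deploys/day
(equivalently, 58.25 deploys/week)

8.321 deploys/day


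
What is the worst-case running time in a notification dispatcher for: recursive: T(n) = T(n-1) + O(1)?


Reasoning: linear recursion with constant work per frame
Complexity: O(n)

O(n)


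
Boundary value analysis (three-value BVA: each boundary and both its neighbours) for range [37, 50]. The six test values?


Range: [37, 50]
Boundaries: just below min, min, min+1, max-1, max, just above max
Values: [36, 37, 38, 49, 50, 51]

[36, 37, 38, 49, 50, 51]


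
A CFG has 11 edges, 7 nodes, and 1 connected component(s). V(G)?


Formula: V(G) = E - N + 2P
V(G) = 11 - 7 + 2*1
V(G) = 4 + 2
V(G) = 6

6


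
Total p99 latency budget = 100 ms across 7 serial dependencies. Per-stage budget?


Formula: per_stage = total_budget / stages
per_stage = 100 / 7
per_stage = 14.29 ms

14.29 ms


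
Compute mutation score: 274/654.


Mutation score = killed / total * 100
Mutation score = 274 / 654 * 100
Mutation score = 41.9%

41.9%


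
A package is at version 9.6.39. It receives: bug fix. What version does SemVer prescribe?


Current: 9.6.39
Change category: 'bug fix' → patch bump
SemVer rule: patch bump → increment PATCH (MAJOR and MINOR unchanged)
New: 9.6.40

9.6.40


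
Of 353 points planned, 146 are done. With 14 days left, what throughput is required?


Formula: Required rate = Remaining points / Days left
Remaining = 353 - 146 = 207 points
Required rate = 207 / 14 = 14.79 points/day

14.79 points/day


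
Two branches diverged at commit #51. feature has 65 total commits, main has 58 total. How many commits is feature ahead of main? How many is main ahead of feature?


Common ancestor: commit #51
feature commits after divergence: 65 - 51 = 14
main commits after divergence: 58 - 51 = 7
feature is 14 commits ahead of main
main is 7 commits ahead of feature

feature ahead: 14, main ahead: 7


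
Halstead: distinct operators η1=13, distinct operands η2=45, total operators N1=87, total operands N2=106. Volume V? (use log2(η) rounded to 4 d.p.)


Formula: V = N * log2(η), where N = N1 + N2 and η = η1 + η2
η = 13 + 45 = 58
N = 87 + 106 = 193
log2(58) ≈ 5.8580
V = 193 * 5.8580 = 1130.59

1130.59


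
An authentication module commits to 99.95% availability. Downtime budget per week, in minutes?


Formula: allowed downtime = period * (100 - SLA) / 100
Period (week) = 10080 minutes
Unavailability fraction = (100 - 99.95) / 100
Allowed downtime = 10080 * (100 - 99.95) / 100
Allowed downtime = 5.04 minutes

5.04 minutes


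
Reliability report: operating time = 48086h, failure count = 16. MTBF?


Formula: MTBF = Total operating time / Number of failures
MTBF = 48086 / 16
MTBF = 3005.38 hours

3005.38 hours


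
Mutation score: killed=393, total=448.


Mutation score = killed / total * 100
Mutation score = 393 / 448 * 100
Mutation score = 87.72%

87.72%


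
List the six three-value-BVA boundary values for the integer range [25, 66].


Range: [25, 66]
Boundaries: just below min, min, min+1, max-1, max, just above max
Values: [24, 25, 26, 65, 66, 67]

[24, 25, 26, 65, 66, 67]


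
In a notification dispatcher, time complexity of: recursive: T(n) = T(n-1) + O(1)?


Reasoning: linear recursion with constant work per frame
Complexity: O(n)

O(n)


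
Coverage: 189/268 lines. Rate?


Coverage = covered / total * 100
Coverage = 189 / 268 * 100
Coverage = 70.52%

70.52%


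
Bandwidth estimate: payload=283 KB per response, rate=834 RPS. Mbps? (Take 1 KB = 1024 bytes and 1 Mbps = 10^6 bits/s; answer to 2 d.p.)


Formula: Mbps = payload_bytes * RPS * 8 / 1e6
Payload per request = 283 KB = 283 * 1024 = 289792 bytes
Total bytes/sec = 289792 * 834 = 241686528
Total bits/sec = 241686528 * 8 = 1933492224
Mbps = 1933492224 / 1e6 = 1933.49

1933.49 Mbps


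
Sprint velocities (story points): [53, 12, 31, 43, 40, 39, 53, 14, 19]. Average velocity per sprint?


Formula: Avg velocity = Total points / Number of sprints
Points: [53, 12, 31, 43, 40, 39, 53, 14, 19]
Sum = 53 + 12 + 31 + 43 + 40 + 39 + 53 + 14 + 19 = 304
Avg velocity = 304 / 9 = 33.78 points/sprint

33.78 points/sprint


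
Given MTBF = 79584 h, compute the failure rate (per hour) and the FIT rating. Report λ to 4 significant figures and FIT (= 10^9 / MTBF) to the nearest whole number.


Formula: λ = 1 / MTBF; FIT = λ × 1e9 = 1e9 / MTBF
λ = 1 / 79584 ≈ 1.257e-05 failures/hour
FIT = 1e9 / 79584 ≈ 12565 failures per 1e9 hours (nearest whole number)

λ = 1.257e-05 /h, FIT = 12565


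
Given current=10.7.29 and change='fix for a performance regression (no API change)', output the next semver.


Current: 10.7.29
Change category: 'fix for a performance regression (no API change)' → patch bump
SemVer rule: patch bump → increment PATCH (MAJOR and MINOR unchanged)
New: 10.7.30

10.7.30


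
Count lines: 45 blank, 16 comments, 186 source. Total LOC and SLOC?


Total LOC = blank + comment + code
Total LOC = 45 + 16 + 186 = 247
SLOC (source only) = code = 186

Total LOC: 247, SLOC: 186


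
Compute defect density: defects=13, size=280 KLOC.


Defect density = defects / KLOC
Defect density = 13 / 280
Defect density = 0.046 defects/KLOC

0.046 defects/KLOC


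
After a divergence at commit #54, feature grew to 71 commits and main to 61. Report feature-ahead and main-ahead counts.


Common ancestor: commit #54
feature commits after divergence: 71 - 54 = 17
main commits after divergence: 61 - 54 = 7
feature is 17 commits ahead of main
main is 7 commits ahead of feature

feature ahead: 17, main ahead: 7


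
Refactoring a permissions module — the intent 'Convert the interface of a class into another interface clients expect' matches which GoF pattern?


This matches the Adapter pattern

Adapter


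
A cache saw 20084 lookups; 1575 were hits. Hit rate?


Formula: hit rate = hits / (hits + misses) * 100
hit rate = 1575 / (1575 + 18509) * 100
hit rate = 1575 / 20084 * 100
hit rate = 7.84%

7.84%


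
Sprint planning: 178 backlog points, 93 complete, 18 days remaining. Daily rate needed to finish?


Formula: Required rate = Remaining points / Days left
Remaining = 178 - 93 = 85 points
Required rate = 85 / 18 = 4.72 points/day

4.72 points/day


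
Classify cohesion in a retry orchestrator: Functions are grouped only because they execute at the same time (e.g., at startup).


Reasoning: Related by timing only
Type: Temporal cohesion

Temporal cohesion


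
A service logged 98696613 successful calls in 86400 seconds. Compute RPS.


Formula: throughput = requests / seconds
throughput = 98696613 / 86400
throughput = 1142.32 requests/second

1142.32 requests/second


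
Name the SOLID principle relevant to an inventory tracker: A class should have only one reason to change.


This describes the Single Responsibility Principle (SRP)

Single Responsibility Principle (SRP)


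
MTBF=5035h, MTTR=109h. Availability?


Availability = MTBF / (MTBF + MTTR)
Availability = 5035 / (5035 + 109)
Availability = 5035 / 5144
Availability = 97.881%

97.881%


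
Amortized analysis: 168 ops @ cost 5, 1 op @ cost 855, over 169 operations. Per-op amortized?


Formula: Amortized cost = Total cost / Operations
Total cost = (168 * 5) + (1 * 855)
Total cost = 840 + 855 = 1695
Amortized = 1695 / 169 = 10.0296

10.0296


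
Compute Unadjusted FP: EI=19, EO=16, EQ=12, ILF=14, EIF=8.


UFP = EI*4 + EO*5 + EQ*4 + ILF*10 + EIF*7
UFP = 19*4 + 16*5 + 12*4 + 14*10 + 8*7
UFP = 76 + 80 + 48 + 140 + 56
UFP = 400

400


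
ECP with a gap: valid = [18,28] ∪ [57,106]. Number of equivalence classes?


Valid ranges: [18,28] and [57,106]
Class 1: x < 18 — invalid
Class 2: 18 ≤ x ≤ 28 — valid
Class 3: 28 < x < 57 — invalid (gap between ranges)
Class 4: 57 ≤ x ≤ 106 — valid
Class 5: x > 106 — invalid
Total equivalence classes: 5

5 equivalence classes


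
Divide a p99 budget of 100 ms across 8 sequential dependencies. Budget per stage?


Formula: per_stage = total_budget / stages
per_stage = 100 / 8
per_stage = 12.5 ms

12.5 ms


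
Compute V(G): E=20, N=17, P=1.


Formula: V(G) = E - N + 2P
V(G) = 20 - 17 + 2*1
V(G) = 3 + 2
V(G) = 5

5


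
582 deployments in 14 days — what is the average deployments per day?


Formula: deployments per day = releases / days
= 582 / 14
= 41.571 deploys/day
(equivalently, 291.0 deploys/week)

41.571 deploys/day
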